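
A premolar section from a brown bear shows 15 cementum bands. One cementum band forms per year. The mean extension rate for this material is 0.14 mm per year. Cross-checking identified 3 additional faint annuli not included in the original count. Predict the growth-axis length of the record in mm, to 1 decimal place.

After corrections the count is 15 + 3 = 18 cementum bands.
Predicted length = 0.14 mm/year × 18 years = 2.5 mm.

2.5 mm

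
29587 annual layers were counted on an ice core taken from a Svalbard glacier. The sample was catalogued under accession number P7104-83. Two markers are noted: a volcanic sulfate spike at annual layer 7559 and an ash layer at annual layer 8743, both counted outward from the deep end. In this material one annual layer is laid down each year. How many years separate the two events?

The two markers are separated by 8743 − 7559 = 1184 annual layers.
That is 1184 years at one annual layer per year.

1184 years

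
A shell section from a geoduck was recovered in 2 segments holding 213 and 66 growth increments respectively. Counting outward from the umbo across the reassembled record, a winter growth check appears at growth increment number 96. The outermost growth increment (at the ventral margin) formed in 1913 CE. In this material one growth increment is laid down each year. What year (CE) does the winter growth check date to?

1730 CE

Total growth increments = 213 + 66 = 279.
Between growth increment 96 and the ventral margin there are 279 − 96 = 183 growth increments.
The growth increment at the ventral margin is 1913 CE, so the winter growth check dates to 1913 − 183 = 1730 CE.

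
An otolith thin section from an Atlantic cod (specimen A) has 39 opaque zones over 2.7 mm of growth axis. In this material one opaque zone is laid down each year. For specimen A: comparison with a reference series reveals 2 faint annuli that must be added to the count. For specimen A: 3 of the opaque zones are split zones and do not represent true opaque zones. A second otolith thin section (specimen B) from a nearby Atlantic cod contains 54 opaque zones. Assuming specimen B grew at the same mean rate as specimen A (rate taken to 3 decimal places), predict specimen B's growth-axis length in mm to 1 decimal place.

Specimen A: adjusted count: 39 − 3 + 2 = 38 opaque zones.
A: Mean rate = 2.7 mm / 38 years ≈ 0.071 mm/yr.
For B, 0.071 mm/year × 54 years = 3.8 mm.

3.8 mm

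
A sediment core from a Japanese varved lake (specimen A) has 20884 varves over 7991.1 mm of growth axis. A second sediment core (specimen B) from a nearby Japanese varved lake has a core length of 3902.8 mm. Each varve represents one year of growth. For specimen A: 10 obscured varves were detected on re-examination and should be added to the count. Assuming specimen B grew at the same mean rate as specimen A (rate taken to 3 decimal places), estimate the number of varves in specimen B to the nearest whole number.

10217 varves

Specimen A: correcting the raw count gives 20884 + 10 = 20894 true varves.
A: 7991.1 mm over 20894 years gives 7991.1 / 20894 ≈ 0.382 mm per year.
B spans 3902.8 / 0.382 = 10216.75 years ≈ 10217 varves.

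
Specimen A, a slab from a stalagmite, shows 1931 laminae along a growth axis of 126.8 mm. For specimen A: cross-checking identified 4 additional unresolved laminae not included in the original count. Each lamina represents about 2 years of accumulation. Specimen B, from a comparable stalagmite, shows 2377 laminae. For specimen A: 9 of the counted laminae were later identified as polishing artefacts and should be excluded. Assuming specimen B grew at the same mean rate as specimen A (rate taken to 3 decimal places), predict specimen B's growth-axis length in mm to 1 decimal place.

Specimen A: correcting the raw count gives 1931 − 9 + 4 = 1926 true laminae.
Specimen A: 1926 laminae at 2 years each span 1926 × 2 = 3852 years.
A: 126.8 mm over 3852 years gives 126.8 / 3852 ≈ 0.033 mm per year.
Specimen B: 2377 laminae at 2 years each span 2377 × 2 = 4754 years. B's length ≈ 0.033 × 4754 = 156.9 mm.

156.9 mm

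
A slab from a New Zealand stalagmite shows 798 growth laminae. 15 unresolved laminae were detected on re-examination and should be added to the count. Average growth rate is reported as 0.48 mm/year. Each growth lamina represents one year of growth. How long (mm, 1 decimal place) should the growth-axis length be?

390.2 mm

Correcting the raw count gives 798 + 15 = 813 true growth laminae.
813 years at 0.48 mm/year gives 0.48 × 813 = 390.2 mm.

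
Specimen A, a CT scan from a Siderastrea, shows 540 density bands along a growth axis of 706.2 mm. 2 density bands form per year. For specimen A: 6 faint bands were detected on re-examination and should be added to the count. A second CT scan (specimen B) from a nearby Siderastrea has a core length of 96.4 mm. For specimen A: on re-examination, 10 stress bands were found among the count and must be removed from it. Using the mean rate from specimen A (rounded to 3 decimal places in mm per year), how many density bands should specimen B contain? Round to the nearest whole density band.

73 density bands

Specimen A: after corrections the count is 540 − 10 + 6 = 536 density bands.
Specimen A: 536 density bands at 2 per year is 536 / 2 = 268 years.
A: Extension rate ≈ 706.2 / 268 = 2.635 mm/yr.
B spans 96.4 / 2.635 = 36.58 years; at 2 density bands per year that is 36.58 × 2 ≈ 73 density bands.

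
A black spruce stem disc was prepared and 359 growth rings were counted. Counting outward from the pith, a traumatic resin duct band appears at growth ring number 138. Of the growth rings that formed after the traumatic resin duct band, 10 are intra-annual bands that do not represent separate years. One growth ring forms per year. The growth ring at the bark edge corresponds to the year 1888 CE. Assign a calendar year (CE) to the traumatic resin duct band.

Between growth ring 138 and the bark edge there are 359 − 138 = 221 growth rings.
221 − 10 false = 211 true growth rings after the traumatic resin duct band.
1888 − 211 = 1677 CE.

1677 CE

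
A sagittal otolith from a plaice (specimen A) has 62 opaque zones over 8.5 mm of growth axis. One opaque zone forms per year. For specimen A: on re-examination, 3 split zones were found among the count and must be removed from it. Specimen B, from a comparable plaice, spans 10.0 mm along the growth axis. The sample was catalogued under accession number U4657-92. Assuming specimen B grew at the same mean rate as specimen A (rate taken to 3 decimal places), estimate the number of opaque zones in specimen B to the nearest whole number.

Specimen A: after corrections the count is 62 − 3 = 59 opaque zones.
A: Mean rate = 8.5 mm / 59 years ≈ 0.144 mm/year.
Specimen B: 10.0 mm / 0.144 mm per year = 69.44 years ≈ 69 opaque zones.

69 opaque zones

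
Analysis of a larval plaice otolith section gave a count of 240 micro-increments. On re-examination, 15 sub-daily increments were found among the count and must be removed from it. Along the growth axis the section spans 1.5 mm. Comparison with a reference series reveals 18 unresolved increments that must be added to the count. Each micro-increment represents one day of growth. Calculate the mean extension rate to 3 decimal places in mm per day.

After corrections the count is 240 − 15 + 18 = 243 micro-increments.
1.5 mm over 243 days gives 1.5 / 243 ≈ 0.006 mm per day.

0.006 mm per day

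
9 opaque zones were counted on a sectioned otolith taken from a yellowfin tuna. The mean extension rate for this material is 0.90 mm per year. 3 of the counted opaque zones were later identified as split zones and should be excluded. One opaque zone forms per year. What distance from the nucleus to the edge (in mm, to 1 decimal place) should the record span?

5.4 mm

Correcting the raw count gives 9 − 3 = 6 true opaque zones.
Predicted length = 0.90 mm/year × 6 years = 5.4 mm.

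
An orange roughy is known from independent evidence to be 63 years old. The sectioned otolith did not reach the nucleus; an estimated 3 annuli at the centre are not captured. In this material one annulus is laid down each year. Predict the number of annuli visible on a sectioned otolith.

One annulus per year gives 63 annuli over 63 years.
63 − 3 missed = 60 annuli expected in the prepared section.

60 annuli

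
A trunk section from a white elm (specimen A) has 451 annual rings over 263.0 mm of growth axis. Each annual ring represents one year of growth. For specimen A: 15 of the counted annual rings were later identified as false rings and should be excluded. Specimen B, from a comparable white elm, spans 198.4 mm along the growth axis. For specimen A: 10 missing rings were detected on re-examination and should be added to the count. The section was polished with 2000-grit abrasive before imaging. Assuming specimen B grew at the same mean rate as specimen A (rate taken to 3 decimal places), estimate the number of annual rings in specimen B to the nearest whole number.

Specimen A: true annual ring count = 451 − 15 + 10 = 446.
A: Mean rate = 263.0 mm / 446 years ≈ 0.590 mm/year.
Specimen B: 198.4 mm / 0.590 mm per year = 336.27 years ≈ 336 annual rings.

336 annual rings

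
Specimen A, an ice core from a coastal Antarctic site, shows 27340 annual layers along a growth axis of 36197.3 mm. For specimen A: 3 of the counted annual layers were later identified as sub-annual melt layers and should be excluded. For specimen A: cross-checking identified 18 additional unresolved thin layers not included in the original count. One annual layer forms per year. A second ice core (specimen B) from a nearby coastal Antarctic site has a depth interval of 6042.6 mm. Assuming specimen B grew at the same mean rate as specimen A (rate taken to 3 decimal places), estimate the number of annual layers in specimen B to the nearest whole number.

4567 annual layers

Specimen A: correcting the raw count gives 27340 − 3 + 18 = 27355 true annual layers.
A: Mean rate = 36197.3 mm / 27355 years ≈ 1.323 mm/yr.
Specimen B: 6042.6 mm / 1.323 mm per year = 4567.35 years ≈ 4567 annual layers.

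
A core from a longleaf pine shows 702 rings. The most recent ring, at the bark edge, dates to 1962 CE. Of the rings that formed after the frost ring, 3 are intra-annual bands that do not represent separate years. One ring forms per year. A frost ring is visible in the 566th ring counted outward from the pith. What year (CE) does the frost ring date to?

1829 CE

702 − 566 = 136 rings lie beyond the frost ring toward the bark edge.
136 − 3 false = 133 true rings after the frost ring.
Counting back 133 years from 1962 CE places the frost ring in 1962 − 133 = 1829 CE.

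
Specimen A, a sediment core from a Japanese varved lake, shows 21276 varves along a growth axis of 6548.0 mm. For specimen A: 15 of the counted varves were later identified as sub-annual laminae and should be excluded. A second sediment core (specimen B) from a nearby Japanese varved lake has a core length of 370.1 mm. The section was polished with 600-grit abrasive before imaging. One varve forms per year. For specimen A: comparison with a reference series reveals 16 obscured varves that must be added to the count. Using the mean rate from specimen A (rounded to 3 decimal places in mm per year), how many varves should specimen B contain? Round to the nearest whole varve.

Specimen A: true varve count = 21276 − 15 + 16 = 21277.
A: Extension rate ≈ 6548.0 / 21277 = 0.308 mm/yr.
B spans 370.1 / 0.308 = 1201.62 years ≈ 1202 varves.

1202 varves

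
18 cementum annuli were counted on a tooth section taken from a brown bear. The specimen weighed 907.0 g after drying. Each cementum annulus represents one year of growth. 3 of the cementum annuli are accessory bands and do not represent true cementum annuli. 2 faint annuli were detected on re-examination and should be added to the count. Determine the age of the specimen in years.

True cementum annulus count = 18 − 3 + 2 = 17.
With a one-to-one cementum annulus periodicity this is 17 years.

17 years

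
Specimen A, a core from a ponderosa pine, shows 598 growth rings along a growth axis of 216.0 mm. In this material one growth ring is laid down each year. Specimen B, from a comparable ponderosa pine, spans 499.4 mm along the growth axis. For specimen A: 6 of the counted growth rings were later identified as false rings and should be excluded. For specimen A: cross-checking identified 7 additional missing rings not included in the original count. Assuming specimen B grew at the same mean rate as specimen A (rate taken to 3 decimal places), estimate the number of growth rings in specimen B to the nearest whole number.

Specimen A: true growth ring count = 598 − 6 + 7 = 599.
A: Mean rate = 216.0 mm / 599 years ≈ 0.361 mm/year.
For B, 499.4 / 0.361 = 1383.38 years ≈ 1383 growth rings.

1383 growth rings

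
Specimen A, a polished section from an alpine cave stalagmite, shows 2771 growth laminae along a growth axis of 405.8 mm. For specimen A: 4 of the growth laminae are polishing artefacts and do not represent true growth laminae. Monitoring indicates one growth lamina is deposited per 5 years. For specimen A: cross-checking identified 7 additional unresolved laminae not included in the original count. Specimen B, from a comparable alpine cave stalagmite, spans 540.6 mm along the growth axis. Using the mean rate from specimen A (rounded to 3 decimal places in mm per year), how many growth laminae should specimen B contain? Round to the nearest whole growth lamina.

3728 growth laminae

Specimen A: after corrections the count is 2771 − 4 + 7 = 2774 growth laminae.
Specimen A: multiplying by 5 years per growth lamina: 2774 × 5 = 13870 years.
A: Mean rate = 405.8 mm / 13870 years ≈ 0.029 mm/year.
For B, 540.6 / 0.029 = 18641.38 years; at 5 years per growth lamina that is 18641.38 / 5 ≈ 3728 growth laminae.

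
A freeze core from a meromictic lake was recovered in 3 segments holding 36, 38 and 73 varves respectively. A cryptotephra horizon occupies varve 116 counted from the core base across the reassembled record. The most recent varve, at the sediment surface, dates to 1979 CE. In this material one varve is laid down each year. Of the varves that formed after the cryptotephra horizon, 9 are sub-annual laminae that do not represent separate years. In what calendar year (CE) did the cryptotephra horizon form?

Total varves = 36 + 38 + 73 = 147.
147 − 116 = 31 varves lie beyond the cryptotephra horizon toward the sediment surface.
Excluding 9 false varves: 31 − 9 = 22.
The varve at the sediment surface is 1979 CE, so the cryptotephra horizon dates to 1979 − 22 = 1957 CE.

1957 CE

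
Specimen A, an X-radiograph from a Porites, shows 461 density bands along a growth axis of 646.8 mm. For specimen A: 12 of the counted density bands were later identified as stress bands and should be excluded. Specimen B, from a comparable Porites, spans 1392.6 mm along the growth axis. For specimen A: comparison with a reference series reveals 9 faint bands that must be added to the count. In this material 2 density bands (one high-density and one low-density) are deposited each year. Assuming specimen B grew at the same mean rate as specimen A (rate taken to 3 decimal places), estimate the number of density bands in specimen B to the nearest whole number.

Specimen A: correcting the raw count gives 461 − 12 + 9 = 458 true density bands.
Specimen A: dividing by 2 density bands per year: 458 / 2 = 229 years.
A: Mean rate = 646.8 mm / 229 years ≈ 2.824 mm/year.
Specimen B: 1392.6 mm / 2.824 mm per year = 493.13 years; at 2 density bands per year that is 493.13 × 2 ≈ 986 density bands.

986 density bands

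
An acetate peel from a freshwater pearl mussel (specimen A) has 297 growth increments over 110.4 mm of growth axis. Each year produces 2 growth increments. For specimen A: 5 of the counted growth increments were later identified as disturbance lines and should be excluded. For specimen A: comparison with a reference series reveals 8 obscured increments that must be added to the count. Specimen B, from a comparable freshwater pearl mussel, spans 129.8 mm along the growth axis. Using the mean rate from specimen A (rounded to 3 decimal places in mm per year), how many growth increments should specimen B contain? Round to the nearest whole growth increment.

Specimen A: correcting the raw count gives 297 − 5 + 8 = 300 true growth increments.
Specimen A: 300 growth increments at 2 per year is 300 / 2 = 150 years.
A: Extension rate ≈ 110.4 / 150 = 0.736 mm/yr.
B spans 129.8 / 0.736 = 176.36 years; at 2 growth increments per year that is 176.36 × 2 ≈ 353 growth increments.

353 growth increments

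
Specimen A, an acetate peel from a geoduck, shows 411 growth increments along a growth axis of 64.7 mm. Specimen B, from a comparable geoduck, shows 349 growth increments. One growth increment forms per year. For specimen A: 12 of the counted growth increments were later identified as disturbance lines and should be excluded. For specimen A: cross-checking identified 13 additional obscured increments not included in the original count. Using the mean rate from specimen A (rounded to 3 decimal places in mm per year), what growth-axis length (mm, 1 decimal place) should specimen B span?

Specimen A: correcting the raw count gives 411 − 12 + 13 = 412 true growth increments.
A: 64.7 mm over 412 years gives 64.7 / 412 ≈ 0.157 mm per year.
Length of B = 0.157 × 349 = 54.8 mm.

54.8 mm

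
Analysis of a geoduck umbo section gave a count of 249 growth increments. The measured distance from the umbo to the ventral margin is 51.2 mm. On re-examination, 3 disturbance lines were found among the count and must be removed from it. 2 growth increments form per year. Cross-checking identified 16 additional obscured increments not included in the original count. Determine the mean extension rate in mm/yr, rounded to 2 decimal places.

0.39 mm/yr

True growth increment count = 249 − 3 + 16 = 262.
262 growth increments at 2 per year is 262 / 2 = 131 years.
Extension rate ≈ 51.2 / 131 = 0.39 mm/yr.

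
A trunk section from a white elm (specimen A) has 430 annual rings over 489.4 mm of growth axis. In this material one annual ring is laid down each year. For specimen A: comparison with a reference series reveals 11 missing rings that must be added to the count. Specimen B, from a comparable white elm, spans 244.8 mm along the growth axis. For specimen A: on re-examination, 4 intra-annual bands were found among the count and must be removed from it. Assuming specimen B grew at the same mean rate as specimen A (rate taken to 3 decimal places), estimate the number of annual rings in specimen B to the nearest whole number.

219 annual rings

Specimen A: true annual ring count = 430 − 4 + 11 = 437.
A: Mean rate = 489.4 mm / 437 years ≈ 1.120 mm per year.
B spans 244.8 / 1.120 = 218.57 years ≈ 219 annual rings.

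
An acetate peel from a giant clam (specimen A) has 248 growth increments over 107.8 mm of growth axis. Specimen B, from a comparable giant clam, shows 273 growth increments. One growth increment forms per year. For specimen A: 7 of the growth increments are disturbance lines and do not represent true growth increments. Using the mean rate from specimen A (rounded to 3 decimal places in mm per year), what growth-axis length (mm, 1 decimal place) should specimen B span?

Specimen A: adjusted count: 248 − 7 = 241 growth increments.
A: Mean rate = 107.8 mm / 241 years ≈ 0.447 mm/year.
Length of B = 0.447 × 273 = 122.0 mm.

122.0 mm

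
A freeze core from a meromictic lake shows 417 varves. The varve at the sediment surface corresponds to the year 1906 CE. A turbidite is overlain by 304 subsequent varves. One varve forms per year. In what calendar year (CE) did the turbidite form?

1602 CE

304 varves post-date the turbidite.
Counting back 304 years from 1906 CE places the turbidite in 1906 − 304 = 1602 CE.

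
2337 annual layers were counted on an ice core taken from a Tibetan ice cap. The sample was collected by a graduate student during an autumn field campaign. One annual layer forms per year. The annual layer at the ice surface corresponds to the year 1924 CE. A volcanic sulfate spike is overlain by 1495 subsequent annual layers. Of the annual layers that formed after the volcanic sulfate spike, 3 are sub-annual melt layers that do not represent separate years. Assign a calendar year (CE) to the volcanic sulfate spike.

432 CE

1495 annual layers formed after the volcanic sulfate spike.
1495 − 3 false = 1492 true annual layers after the volcanic sulfate spike.
The annual layer at the ice surface is 1924 CE, so the volcanic sulfate spike dates to 1924 − 1492 = 432 CE.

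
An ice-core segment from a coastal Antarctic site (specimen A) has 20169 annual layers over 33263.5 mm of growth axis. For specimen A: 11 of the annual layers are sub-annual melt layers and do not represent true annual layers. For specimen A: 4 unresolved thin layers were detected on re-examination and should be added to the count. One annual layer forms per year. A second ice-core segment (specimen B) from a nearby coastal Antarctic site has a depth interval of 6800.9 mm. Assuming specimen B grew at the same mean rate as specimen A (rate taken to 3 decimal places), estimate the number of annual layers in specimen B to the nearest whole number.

4122 annual layers

Specimen A: adjusted count: 20169 − 11 + 4 = 20162 annual layers.
A: Extension rate ≈ 33263.5 / 20162 = 1.650 mm/year.
B spans 6800.9 / 1.650 = 4121.76 years ≈ 4122 annual layers.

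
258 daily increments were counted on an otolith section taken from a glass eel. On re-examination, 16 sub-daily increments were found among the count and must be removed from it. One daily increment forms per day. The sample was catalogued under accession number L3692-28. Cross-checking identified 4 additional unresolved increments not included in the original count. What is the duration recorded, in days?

Correcting the raw count gives 258 − 16 + 4 = 246 true daily increments.
One daily increment per day makes the duration 246 days.

246 days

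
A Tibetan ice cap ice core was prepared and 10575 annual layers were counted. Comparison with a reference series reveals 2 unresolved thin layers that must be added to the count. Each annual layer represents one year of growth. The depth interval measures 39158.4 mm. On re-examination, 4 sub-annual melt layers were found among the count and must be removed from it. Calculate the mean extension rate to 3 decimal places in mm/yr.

3.704 mm/yr

True annual layer count = 10575 − 4 + 2 = 10573.
Mean rate = 39158.4 mm / 10573 years ≈ 3.704 mm/yr.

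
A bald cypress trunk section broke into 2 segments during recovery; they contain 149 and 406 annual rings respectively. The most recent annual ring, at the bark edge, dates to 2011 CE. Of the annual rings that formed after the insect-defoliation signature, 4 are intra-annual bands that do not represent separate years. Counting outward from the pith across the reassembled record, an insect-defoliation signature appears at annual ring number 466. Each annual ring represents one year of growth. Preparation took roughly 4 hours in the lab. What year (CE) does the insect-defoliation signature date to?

1926 CE

Total annual rings = 149 + 406 = 555.
555 − 466 = 89 annual rings lie beyond the insect-defoliation signature toward the bark edge.
89 − 4 false = 85 true annual rings after the insect-defoliation signature.
The annual ring at the bark edge is 2011 CE, so the insect-defoliation signature dates to 2011 − 85 = 1926 CE.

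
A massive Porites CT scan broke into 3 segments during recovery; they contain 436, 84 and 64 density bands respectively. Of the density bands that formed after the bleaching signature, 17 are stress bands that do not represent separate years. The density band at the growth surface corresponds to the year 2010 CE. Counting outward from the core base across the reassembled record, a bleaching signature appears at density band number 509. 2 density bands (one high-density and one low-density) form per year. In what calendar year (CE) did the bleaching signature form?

1981 CE

Total density bands = 436 + 84 + 64 = 584.
The bleaching signature sits at density band 509 from the core base, so 584 − 509 = 75 density bands formed after it.
Excluding 17 false density bands: 75 − 17 = 58.
Dividing by 2 density bands per year: 58 / 2 = 29 years.
2010 − 29 = 1981 CE.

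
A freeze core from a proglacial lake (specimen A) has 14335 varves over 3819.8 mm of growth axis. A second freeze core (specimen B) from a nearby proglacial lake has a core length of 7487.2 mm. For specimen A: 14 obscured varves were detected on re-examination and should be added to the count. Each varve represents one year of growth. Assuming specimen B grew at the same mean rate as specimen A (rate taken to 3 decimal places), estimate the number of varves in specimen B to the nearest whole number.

Specimen A: adjusted count: 14335 + 14 = 14349 varves.
A: Extension rate ≈ 3819.8 / 14349 = 0.266 mm/yr.
B spans 7487.2 / 0.266 = 28147.37 years ≈ 28147 varves.

28147 varves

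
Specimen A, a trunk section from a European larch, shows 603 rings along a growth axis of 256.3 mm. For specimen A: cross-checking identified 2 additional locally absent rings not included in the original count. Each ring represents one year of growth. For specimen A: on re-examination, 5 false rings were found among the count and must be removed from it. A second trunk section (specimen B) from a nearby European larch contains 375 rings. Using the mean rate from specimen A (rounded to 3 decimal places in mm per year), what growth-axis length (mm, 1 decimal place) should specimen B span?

160.1 mm

Specimen A: adjusted count: 603 − 5 + 2 = 600 rings.
A: Extension rate ≈ 256.3 / 600 = 0.427 mm/year.
For B, 0.427 mm/year × 375 years = 160.1 mm.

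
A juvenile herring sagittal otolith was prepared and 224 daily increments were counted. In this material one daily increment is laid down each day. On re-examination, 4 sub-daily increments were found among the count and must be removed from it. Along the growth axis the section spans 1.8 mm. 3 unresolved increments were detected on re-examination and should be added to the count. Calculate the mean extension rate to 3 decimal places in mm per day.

0.008 mm per day

Correcting the raw count gives 224 − 4 + 3 = 223 true daily increments.
Mean rate = 1.8 mm / 223 days ≈ 0.008 mm per day.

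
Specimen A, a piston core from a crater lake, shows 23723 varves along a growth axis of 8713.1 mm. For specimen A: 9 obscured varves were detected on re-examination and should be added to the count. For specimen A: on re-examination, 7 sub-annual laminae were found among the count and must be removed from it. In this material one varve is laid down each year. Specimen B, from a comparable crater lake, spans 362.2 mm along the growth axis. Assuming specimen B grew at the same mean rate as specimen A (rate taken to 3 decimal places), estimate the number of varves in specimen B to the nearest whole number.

Specimen A: adjusted count: 23723 − 7 + 9 = 23725 varves.
A: 8713.1 mm over 23725 years gives 8713.1 / 23725 ≈ 0.367 mm per year.
For B, 362.2 / 0.367 = 986.92 years ≈ 987 varves.

987 varves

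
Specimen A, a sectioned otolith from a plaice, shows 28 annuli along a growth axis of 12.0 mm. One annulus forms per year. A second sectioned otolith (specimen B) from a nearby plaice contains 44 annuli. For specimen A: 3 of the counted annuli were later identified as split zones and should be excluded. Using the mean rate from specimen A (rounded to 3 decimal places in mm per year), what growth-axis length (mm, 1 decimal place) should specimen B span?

21.1 mm

Specimen A: true annulus count = 28 − 3 = 25.
A: Extension rate ≈ 12.0 / 25 = 0.480 mm/year.
For B, 0.480 mm/year × 44 years = 21.1 mm.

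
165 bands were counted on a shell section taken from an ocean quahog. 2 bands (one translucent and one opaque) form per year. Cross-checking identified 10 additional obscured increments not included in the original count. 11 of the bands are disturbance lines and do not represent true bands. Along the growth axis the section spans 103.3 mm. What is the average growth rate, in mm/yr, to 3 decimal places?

1.260 mm/yr

After corrections the count is 165 − 11 + 10 = 164 bands.
With 2 bands per year, 164 / 2 = 82 years.
Mean rate = 103.3 mm / 82 years ≈ 1.260 mm/yr.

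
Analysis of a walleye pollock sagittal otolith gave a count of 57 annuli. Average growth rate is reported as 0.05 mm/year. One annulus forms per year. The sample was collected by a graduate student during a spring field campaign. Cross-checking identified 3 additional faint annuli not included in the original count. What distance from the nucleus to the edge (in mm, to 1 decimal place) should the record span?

Correcting the raw count gives 57 + 3 = 60 true annuli.
Length ≈ 0.05 × 60 = 3.0 mm.

3.0 mm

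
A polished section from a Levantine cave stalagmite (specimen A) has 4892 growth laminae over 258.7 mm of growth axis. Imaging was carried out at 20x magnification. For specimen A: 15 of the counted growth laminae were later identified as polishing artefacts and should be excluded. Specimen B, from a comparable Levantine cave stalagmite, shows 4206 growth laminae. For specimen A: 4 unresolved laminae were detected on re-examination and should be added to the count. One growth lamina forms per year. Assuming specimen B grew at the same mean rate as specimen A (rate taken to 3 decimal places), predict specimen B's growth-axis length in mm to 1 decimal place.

222.9 mm

Specimen A: after corrections the count is 4892 − 15 + 4 = 4881 growth laminae.
A: Extension rate ≈ 258.7 / 4881 = 0.053 mm/year.
B's length ≈ 0.053 × 4206 = 222.9 mm.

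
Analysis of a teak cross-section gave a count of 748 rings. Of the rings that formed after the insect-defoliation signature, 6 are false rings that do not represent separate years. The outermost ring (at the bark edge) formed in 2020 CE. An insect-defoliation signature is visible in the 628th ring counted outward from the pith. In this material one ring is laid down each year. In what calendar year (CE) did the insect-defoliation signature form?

1906 CE

The insect-defoliation signature sits at ring 628 from the pith, so 748 − 628 = 120 rings formed after it.
Excluding 6 false rings: 120 − 6 = 114.
The ring at the bark edge is 2020 CE, so the insect-defoliation signature dates to 2020 − 114 = 1906 CE.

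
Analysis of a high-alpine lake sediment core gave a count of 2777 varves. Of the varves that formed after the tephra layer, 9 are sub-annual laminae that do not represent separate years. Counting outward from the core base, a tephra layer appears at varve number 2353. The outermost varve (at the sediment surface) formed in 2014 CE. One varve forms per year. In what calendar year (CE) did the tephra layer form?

1599 CE

Between varve 2353 and the sediment surface there are 2777 − 2353 = 424 varves.
Removing the 9 false varves leaves 424 − 9 = 415 true varves beyond the tephra layer.
2014 − 415 = 1599 CE.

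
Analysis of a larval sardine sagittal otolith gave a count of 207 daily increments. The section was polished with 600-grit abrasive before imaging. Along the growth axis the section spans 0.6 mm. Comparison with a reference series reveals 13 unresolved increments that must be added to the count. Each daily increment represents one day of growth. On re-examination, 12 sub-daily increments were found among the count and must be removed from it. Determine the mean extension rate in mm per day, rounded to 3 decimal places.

True daily increment count = 207 − 12 + 13 = 208.
0.6 mm over 208 days gives 0.6 / 208 ≈ 0.003 mm per day.

0.003 mm per day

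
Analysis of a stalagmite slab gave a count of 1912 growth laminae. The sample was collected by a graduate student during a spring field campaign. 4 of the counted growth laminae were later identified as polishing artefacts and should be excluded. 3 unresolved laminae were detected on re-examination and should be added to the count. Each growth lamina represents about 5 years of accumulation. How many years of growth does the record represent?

9555 yr

After corrections the count is 1912 − 4 + 3 = 1911 growth laminae.
Multiplying by 5 years per growth lamina: 1911 × 5 = 9555 years.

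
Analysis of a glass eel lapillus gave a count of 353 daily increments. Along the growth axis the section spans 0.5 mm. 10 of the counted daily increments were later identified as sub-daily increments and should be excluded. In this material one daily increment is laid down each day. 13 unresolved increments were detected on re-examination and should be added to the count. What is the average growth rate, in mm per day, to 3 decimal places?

Adjusted count: 353 − 10 + 13 = 356 daily increments.
0.5 mm over 356 days gives 0.5 / 356 ≈ 0.001 mm per day.

0.001 mm per day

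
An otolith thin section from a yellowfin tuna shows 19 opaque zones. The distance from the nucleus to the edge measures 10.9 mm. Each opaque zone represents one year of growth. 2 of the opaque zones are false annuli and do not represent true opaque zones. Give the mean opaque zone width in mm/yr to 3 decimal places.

Adjusted count: 19 − 2 = 17 opaque zones.
Mean rate = 10.9 mm / 17 years ≈ 0.641 mm/yr.

0.641 mm/yr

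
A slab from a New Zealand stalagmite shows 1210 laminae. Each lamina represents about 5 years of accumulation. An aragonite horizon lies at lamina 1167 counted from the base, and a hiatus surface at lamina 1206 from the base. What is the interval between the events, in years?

1206 − 1167 = 39 laminae lie between the two events.
Multiplying by 5 years per lamina: 39 × 5 = 195 years.

195 years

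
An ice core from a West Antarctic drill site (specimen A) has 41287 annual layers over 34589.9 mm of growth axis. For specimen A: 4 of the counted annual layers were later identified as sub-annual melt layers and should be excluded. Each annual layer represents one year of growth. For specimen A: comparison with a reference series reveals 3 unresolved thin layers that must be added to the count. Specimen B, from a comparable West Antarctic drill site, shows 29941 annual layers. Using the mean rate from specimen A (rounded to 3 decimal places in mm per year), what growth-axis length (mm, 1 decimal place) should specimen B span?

25090.6 mm

Specimen A: correcting the raw count gives 41287 − 4 + 3 = 41286 true annual layers.
A: 34589.9 mm over 41286 years gives 34589.9 / 41286 ≈ 0.838 mm per year.
B's length ≈ 0.838 × 29941 = 25090.6 mm.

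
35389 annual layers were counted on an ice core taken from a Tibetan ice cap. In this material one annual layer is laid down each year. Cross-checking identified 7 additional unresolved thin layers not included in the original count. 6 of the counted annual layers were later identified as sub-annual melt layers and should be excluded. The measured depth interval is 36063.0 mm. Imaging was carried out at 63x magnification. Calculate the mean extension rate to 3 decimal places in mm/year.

1.019 mm/year

Correcting the raw count gives 35389 − 6 + 7 = 35390 true annual layers.
Mean rate = 36063.0 mm / 35390 years ≈ 1.019 mm/year.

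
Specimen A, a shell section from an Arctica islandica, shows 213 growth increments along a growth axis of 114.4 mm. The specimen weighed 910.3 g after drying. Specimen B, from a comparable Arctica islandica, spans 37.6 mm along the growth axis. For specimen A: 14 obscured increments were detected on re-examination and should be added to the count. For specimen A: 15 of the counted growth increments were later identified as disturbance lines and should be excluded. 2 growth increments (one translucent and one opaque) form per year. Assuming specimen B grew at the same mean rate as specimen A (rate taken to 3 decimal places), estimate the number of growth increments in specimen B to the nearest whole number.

70 growth increments

Specimen A: true growth increment count = 213 − 15 + 14 = 212.
Specimen A: 212 growth increments at 2 per year is 212 / 2 = 106 years.
A: Mean rate = 114.4 mm / 106 years ≈ 1.079 mm/year.
Specimen B: 37.6 mm / 1.079 mm per year = 34.85 years; at 2 growth increments per year that is 34.85 × 2 ≈ 70 growth increments.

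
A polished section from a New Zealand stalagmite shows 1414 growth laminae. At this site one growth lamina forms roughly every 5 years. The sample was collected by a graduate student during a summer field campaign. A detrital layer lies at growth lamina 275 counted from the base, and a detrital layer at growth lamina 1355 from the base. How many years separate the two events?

5400 years

Separation: 1355 − 275 = 1080 growth laminae.
At 5 years per growth lamina, 1080 × 5 = 5400 years.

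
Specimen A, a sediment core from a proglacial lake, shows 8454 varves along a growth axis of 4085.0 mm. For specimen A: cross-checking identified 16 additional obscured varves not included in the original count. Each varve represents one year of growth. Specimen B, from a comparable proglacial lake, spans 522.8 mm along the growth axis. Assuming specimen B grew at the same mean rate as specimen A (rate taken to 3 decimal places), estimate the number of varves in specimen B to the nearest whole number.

Specimen A: after corrections the count is 8454 + 16 = 8470 varves.
A: Mean rate = 4085.0 mm / 8470 years ≈ 0.482 mm/yr.
B spans 522.8 / 0.482 = 1084.65 years ≈ 1085 varves.

1085 varves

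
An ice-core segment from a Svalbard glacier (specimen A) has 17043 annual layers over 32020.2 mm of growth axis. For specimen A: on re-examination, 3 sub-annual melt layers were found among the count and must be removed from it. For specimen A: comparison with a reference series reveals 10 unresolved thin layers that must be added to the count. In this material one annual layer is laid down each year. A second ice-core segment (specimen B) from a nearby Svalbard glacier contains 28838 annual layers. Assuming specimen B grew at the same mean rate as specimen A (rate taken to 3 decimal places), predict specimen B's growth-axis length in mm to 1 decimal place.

Specimen A: correcting the raw count gives 17043 − 3 + 10 = 17050 true annual layers.
A: 32020.2 mm over 17050 years gives 32020.2 / 17050 ≈ 1.878 mm/yr.
Length of B = 1.878 × 28838 = 54157.8 mm.

54157.8 mm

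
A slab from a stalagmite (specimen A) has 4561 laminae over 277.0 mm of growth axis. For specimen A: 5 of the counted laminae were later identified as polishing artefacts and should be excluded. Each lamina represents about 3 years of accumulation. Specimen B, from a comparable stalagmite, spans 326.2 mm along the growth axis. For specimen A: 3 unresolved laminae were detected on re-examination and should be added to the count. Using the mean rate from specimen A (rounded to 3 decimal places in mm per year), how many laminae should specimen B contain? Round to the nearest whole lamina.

Specimen A: correcting the raw count gives 4561 − 5 + 3 = 4559 true laminae.
Specimen A: at 3 years per lamina, 4559 × 3 = 13677 years.
A: Mean rate = 277.0 mm / 13677 years ≈ 0.020 mm/yr.
B spans 326.2 / 0.020 = 16310.00 years; at 3 years per lamina that is 16310.00 / 3 ≈ 5437 laminae.

5437 laminae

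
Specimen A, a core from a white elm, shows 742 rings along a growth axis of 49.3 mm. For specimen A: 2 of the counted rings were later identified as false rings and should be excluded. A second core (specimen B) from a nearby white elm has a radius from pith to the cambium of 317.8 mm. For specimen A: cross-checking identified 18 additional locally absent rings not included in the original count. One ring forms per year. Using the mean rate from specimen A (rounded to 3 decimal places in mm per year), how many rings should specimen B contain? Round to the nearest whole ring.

Specimen A: after corrections the count is 742 − 2 + 18 = 758 rings.
A: Mean rate = 49.3 mm / 758 years ≈ 0.065 mm/year.
Specimen B: 317.8 mm / 0.065 mm per year = 4889.23 years ≈ 4889 rings.

4889 rings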